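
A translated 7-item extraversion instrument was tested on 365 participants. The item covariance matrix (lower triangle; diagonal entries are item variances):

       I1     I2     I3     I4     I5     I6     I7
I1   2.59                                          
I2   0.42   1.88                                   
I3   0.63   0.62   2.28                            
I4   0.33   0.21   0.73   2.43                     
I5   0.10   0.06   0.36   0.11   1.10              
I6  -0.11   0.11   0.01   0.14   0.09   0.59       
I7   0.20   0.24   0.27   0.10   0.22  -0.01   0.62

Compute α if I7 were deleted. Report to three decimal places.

α = 0.495

Remaining items: I1, I2, I3, I4, I5, I6 (k = 6).
sum of item variances = 2.59 + 1.88 + 2.28 + 2.43 + 1.10 + 0.59 = 10.87
total variance = 10.87 + 2 × 3.81 = 18.49
α (item deleted) = (6/5)·(1 − 10.87/18.49) = 0.495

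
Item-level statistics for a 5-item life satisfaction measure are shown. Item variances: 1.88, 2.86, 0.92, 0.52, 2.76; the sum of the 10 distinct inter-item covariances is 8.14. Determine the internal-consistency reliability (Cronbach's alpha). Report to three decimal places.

ΣVar(i) = 1.88 + 2.86 + 0.92 + 0.52 + 2.76 = 8.94
Sum of distinct covariances = 8.14
Var(T) = ΣVar(i) + 2·Σcov = 8.94 + 2 × 8.14 = 25.22
α = (5/4)·(1 − 8.94/25.22) = 0.807

α = 0.807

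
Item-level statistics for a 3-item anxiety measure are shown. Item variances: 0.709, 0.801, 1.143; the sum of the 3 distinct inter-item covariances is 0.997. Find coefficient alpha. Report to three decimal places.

coefficient alpha = 0.644

Σσ²ᵢ = 0.709 + 0.801 + 1.143 = 2.653
Sum of distinct covariances = 0.997
total variance = Σσ²ᵢ + 2·Σcov = 2.653 + 2 × 0.997 = 4.647
α = (3/2)·(1 − 2.653/4.647) = 0.644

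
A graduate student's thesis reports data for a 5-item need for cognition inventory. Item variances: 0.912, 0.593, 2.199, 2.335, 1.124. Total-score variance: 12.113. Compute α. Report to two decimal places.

α = 0.51

sum of item variances = 0.912 + 0.593 + 2.199 + 2.335 + 1.124 = 7.163
α = (k/(k−1))·(1 − sum of item variances/Var(T)) = (5/4)·(1 − 7.163/12.113) = 0.51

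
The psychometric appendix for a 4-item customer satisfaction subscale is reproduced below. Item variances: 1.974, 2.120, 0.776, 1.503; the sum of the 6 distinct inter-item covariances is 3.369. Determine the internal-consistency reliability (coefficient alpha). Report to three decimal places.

sum of item variances = 1.974 + 2.120 + 0.776 + 1.503 = 6.373
Sum of distinct covariances = 3.369
σ²_T = sum of item variances + 2·Σcov = 6.373 + 2 × 3.369 = 13.111
α = (4/3)·(1 − 6.373/13.111) = 0.685

α = 0.685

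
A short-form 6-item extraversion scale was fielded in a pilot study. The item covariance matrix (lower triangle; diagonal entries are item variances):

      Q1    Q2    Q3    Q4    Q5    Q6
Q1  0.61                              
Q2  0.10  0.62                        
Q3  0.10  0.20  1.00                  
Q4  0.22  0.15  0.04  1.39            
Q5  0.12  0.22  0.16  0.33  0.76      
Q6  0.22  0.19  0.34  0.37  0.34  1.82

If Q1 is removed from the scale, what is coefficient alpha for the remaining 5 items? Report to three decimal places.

Remaining items: Q2, Q3, Q4, Q5, Q6 (k = 5).
Σσᵢ² = 0.62 + 1.00 + 1.39 + 0.76 + 1.82 = 5.59
σ²_T = 5.59 + 2 × 2.34 = 10.27
α (item deleted) = (5/4)·(1 − 5.59/10.27) = 0.570

α = 0.570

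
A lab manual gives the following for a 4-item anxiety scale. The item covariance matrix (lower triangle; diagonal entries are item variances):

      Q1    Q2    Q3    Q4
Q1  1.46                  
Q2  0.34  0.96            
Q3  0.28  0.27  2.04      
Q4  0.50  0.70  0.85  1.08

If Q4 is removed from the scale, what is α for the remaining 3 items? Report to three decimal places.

Remaining items: Q1, Q2, Q3 (k = 3).
ΣVar(i) = 1.46 + 0.96 + 2.04 = 4.46
σ²_total = 4.46 + 2 × 0.89 = 6.24
α (item deleted) = (3/2)·(1 − 4.46/6.24) = 0.428

α = 0.428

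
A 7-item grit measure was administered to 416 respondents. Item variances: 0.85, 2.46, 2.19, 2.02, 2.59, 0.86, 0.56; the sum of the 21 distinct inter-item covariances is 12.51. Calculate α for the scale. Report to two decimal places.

α = 0.80

Σσᵢ² = 0.85 + 2.46 + 2.19 + 2.02 + 2.59 + 0.86 + 0.56 = 11.53
Sum of distinct covariances = 12.51
σ²_T = Σσᵢ² + 2·Σcov = 11.53 + 2 × 12.51 = 36.55
α = (7/6)·(1 − 11.53/36.55) = 0.80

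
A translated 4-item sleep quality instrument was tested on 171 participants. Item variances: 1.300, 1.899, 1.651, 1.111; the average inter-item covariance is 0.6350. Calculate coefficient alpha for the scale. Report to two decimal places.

sum of item variances = 1.300 + 1.899 + 1.651 + 1.111 = 5.961
Sum of the 6 distinct covariances = 6 × 0.6350 = 3.8100
σ²_total = sum of item variances + 2·Σcov = 5.961 + 2 × 3.8100 = 13.5810
α = (4/3)·(1 − 5.961/13.5810) = 0.75

coefficient alpha = 0.75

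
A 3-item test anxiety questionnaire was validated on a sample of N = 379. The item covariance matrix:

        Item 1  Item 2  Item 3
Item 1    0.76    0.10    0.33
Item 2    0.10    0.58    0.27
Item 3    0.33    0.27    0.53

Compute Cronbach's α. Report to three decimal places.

α = 0.642

Σσ²ᵢ = 0.76 + 0.58 + 0.53 = 1.87
Sum of off-diagonal covariances = 0.70
Var(T) = 1.87 + 2 × 0.70 = 3.27
α = (k/(k−1))·(1 − Σσ²ᵢ/Var(T)) = (3/2)·(1 − 1.87/3.27) = 0.642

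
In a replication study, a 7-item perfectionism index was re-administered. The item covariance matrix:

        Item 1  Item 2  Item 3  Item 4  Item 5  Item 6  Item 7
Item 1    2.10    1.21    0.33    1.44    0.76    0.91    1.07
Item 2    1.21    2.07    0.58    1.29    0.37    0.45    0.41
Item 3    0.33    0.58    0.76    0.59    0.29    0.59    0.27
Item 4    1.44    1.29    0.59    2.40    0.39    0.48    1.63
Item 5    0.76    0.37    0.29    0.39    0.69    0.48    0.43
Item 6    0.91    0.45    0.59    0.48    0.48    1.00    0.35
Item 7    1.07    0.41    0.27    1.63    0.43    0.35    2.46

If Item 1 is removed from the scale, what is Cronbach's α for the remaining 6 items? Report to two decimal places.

Remaining items: Item 2, Item 3, Item 4, Item 5, Item 6, Item 7 (k = 6).
sum of item variances = 2.07 + 0.76 + 2.40 + 0.69 + 1.00 + 2.46 = 9.38
total variance = 9.38 + 2 × 8.60 = 26.58
α (item deleted) = (6/5)·(1 − 9.38/26.58) = 0.78

α = 0.78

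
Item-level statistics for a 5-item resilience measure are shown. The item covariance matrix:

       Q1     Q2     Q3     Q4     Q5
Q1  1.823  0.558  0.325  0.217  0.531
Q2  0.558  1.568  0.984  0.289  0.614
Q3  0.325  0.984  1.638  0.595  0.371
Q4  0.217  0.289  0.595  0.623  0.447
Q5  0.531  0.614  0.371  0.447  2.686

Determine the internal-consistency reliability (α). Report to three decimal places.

α = 0.677

sum of item variances = 1.823 + 1.568 + 1.638 + 0.623 + 2.686 = 8.338
Sum of the distinct covariances = 4.931
σ²_T = 8.338 + 2 × 4.931 = 18.200
α = (k/(k−1))·(1 − sum of item variances/σ²_T) = (5/4)·(1 − 8.338/18.200) = 0.677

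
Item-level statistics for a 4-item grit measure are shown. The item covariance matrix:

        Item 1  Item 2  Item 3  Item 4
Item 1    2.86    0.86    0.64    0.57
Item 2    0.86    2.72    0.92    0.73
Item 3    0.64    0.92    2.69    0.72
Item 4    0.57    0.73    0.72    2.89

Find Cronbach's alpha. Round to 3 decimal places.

Σσ²ᵢ = 2.86 + 2.72 + 2.69 + 2.89 = 11.16
Sum of off-diagonal covariances = 4.44
σ²_T = 11.16 + 2 × 4.44 = 20.04
α = (k/(k−1))·(1 − Σσ²ᵢ/σ²_T) = (4/3)·(1 − 11.16/20.04) = 0.591

Cronbach's alpha = 0.591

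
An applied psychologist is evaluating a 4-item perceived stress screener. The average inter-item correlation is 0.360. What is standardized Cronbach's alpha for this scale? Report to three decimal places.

standardized Cronbach's alpha = 0.692

Standardized α = k·r̄ / (1 + (k−1)·r̄) = 4 × 0.360 / (1 + 3 × 0.360)
  = 1.4400 / 2.0800 = 0.692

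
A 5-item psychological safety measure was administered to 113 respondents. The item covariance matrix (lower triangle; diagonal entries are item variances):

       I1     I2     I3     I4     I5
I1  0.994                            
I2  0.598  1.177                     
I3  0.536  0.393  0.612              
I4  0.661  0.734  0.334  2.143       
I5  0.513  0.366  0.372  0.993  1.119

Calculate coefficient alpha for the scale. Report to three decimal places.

Σσ²ᵢ = 0.994 + 1.177 + 0.612 + 2.143 + 1.119 = 6.045
Sum of off-diagonal covariances = 5.500
Var(T) = 6.045 + 2 × 5.500 = 17.045
α = (k/(k−1))·(1 − Σσ²ᵢ/Var(T)) = (5/4)·(1 − 6.045/17.045) = 0.807

α = 0.807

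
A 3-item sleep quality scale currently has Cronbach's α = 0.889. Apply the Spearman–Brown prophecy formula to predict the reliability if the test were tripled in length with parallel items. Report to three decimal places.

predicted reliability = 0.960

Length factor m = 3
α' = m·α / (1 + (m−1)·α)
   = 3 × 0.889 / (1 + (3 − 1) × 0.889)
   = 2.6670 / 2.7780 = 0.960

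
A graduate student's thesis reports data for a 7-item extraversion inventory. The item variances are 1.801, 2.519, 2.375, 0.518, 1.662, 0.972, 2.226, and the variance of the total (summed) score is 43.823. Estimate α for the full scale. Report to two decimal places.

α = 0.85

sum of item variances = 1.801 + 2.519 + 2.375 + 0.518 + 1.662 + 0.972 + 2.226 = 12.073
α = (k/(k−1))·(1 − sum of item variances/σ²_total) = (7/6)·(1 − 12.073/43.823) = 0.85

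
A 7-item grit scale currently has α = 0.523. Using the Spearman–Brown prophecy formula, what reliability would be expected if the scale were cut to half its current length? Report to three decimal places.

Length factor m = 1/2
α' = m·α / (1 − (1−m)·α)
   = 1/2 × 0.523 / (1 − (1 − 1/2) × 0.523)
   = 0.2615 / 0.7385 = 0.354

predicted reliability = 0.354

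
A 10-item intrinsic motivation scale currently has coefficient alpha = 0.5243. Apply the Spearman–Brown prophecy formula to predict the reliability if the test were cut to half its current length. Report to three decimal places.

predicted reliability = 0.355

Length factor m = 1/2
α' = m·α / (1 − (1−m)·α)
   = 1/2 × 0.5243 / (1 − (1 − 1/2) × 0.5243)
   = 0.2621 / 0.7379 = 0.355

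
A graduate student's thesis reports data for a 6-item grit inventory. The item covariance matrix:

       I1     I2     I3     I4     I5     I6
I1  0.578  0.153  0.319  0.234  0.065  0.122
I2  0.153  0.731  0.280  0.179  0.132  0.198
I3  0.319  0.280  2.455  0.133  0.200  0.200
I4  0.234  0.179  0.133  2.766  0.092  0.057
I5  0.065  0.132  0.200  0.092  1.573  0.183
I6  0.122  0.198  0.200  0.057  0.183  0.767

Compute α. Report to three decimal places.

α = 0.438

ΣVar(i) = 0.578 + 0.731 + 2.455 + 2.766 + 1.573 + 0.767 = 8.870
Sum of off-diagonal covariances = 2.547
total variance = 8.870 + 2 × 2.547 = 13.964
α = (k/(k−1))·(1 − ΣVar(i)/total variance) = (6/5)·(1 − 8.870/13.964) = 0.438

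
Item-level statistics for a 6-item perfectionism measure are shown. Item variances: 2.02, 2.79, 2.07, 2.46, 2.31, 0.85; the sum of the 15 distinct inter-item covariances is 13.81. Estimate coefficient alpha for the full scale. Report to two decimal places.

α = 0.83

Σσᵢ² = 2.02 + 2.79 + 2.07 + 2.46 + 2.31 + 0.85 = 12.50
Sum of distinct covariances = 13.81
σ²_T = Σσᵢ² + 2·Σcov = 12.50 + 2 × 13.81 = 40.12
α = (6/5)·(1 − 12.50/40.12) = 0.83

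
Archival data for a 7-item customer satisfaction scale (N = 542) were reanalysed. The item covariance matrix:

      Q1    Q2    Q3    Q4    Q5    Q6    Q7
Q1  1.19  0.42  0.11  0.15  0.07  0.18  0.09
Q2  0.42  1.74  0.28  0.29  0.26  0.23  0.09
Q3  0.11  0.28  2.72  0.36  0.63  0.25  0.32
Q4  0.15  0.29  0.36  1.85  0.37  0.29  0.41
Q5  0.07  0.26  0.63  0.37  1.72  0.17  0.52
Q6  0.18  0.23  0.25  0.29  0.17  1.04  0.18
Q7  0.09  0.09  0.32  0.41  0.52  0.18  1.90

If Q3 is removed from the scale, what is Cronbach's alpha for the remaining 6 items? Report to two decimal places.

Remaining items: Q1, Q2, Q4, Q5, Q6, Q7 (k = 6).
ΣVar(i) = 1.19 + 1.74 + 1.85 + 1.72 + 1.04 + 1.90 = 9.44
σ²_total = 9.44 + 2 × 3.72 = 16.88
α (item deleted) = (6/5)·(1 − 9.44/16.88) = 0.53

Cronbach's alpha = 0.53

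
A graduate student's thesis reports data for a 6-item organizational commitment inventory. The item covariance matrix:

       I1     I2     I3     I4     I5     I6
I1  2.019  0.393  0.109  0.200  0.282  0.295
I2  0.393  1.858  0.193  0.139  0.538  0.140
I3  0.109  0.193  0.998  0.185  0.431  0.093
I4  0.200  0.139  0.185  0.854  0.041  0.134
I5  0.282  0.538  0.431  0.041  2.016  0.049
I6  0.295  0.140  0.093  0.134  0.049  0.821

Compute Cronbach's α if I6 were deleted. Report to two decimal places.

α = 0.49

Remaining items: I1, I2, I3, I4, I5 (k = 5).
sum of item variances = 2.019 + 1.858 + 0.998 + 0.854 + 2.016 = 7.745
σ²_T = 7.745 + 2 × 2.511 = 12.767
α (item deleted) = (5/4)·(1 − 7.745/12.767) = 0.49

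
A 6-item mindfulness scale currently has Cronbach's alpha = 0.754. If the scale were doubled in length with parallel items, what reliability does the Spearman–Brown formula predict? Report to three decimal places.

Length factor m = 2
α' = m·α / (1 + (m−1)·α)
   = 2 × 0.754 / (1 + (2 − 1) × 0.754)
   = 1.5080 / 1.7540 = 0.860

predicted reliability = 0.860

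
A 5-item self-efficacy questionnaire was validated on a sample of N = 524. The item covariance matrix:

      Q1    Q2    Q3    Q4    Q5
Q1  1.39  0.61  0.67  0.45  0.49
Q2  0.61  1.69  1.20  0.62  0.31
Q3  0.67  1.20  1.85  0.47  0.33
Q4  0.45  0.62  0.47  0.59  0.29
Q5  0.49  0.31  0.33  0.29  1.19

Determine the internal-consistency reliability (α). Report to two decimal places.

Σσ²ᵢ = 1.39 + 1.69 + 1.85 + 0.59 + 1.19 = 6.71
Sum of off-diagonal covariances = 5.44
σ²_total = 6.71 + 2 × 5.44 = 17.59
α = (k/(k−1))·(1 − Σσ²ᵢ/σ²_total) = (5/4)·(1 − 6.71/17.59) = 0.77

α = 0.77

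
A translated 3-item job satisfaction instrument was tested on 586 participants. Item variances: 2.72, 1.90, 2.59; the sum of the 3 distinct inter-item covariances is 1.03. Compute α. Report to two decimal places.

α = 0.33

Σσᵢ² = 2.72 + 1.90 + 2.59 = 7.21
Sum of distinct covariances = 1.03
Var(T) = Σσᵢ² + 2·Σcov = 7.21 + 2 × 1.03 = 9.27
α = (3/2)·(1 − 7.21/9.27) = 0.33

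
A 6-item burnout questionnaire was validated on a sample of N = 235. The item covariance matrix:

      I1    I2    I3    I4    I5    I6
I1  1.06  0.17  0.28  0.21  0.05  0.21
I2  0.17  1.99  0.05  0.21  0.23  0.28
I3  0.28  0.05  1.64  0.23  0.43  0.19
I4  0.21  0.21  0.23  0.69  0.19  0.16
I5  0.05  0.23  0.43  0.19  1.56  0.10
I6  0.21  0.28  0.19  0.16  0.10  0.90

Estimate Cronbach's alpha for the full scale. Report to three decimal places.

Cronbach's alpha = 0.519

Σσᵢ² = 1.06 + 1.99 + 1.64 + 0.69 + 1.56 + 0.90 = 7.84
Sum of the distinct covariances = 2.99
Var(T) = 7.84 + 2 × 2.99 = 13.82
α = (k/(k−1))·(1 − Σσᵢ²/Var(T)) = (6/5)·(1 − 7.84/13.82) = 0.519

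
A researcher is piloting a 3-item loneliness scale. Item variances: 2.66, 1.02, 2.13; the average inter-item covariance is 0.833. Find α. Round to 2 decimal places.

Σσ²ᵢ = 2.66 + 1.02 + 2.13 = 5.81
Sum of the 3 distinct covariances = 3 × 0.833 = 2.499
σ²_T = Σσ²ᵢ + 2·Σcov = 5.81 + 2 × 2.499 = 10.808
α = (3/2)·(1 − 5.81/10.808) = 0.69

α = 0.69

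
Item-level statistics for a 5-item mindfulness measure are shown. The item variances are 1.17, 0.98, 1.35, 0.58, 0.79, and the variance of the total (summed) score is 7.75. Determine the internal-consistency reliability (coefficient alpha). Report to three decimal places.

ΣVar(i) = 1.17 + 0.98 + 1.35 + 0.58 + 0.79 = 4.87
α = (k/(k−1))·(1 − ΣVar(i)/σ²_T) = (5/4)·(1 − 4.87/7.75) = 0.465

coefficient alpha = 0.465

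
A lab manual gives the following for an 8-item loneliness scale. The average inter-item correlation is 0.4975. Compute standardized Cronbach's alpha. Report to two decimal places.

α = 0.89

Standardized α = k·r̄ / (1 + (k−1)·r̄) = 8 × 0.4975 / (1 + 7 × 0.4975)
  = 3.9800 / 4.4825 = 0.89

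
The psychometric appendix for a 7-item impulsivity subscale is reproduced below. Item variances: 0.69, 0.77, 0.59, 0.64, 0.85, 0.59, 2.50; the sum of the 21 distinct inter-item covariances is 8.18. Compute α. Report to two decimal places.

Σσᵢ² = 0.69 + 0.77 + 0.59 + 0.64 + 0.85 + 0.59 + 2.50 = 6.63
Sum of distinct covariances = 8.18
Var(T) = Σσᵢ² + 2·Σcov = 6.63 + 2 × 8.18 = 22.99
α = (7/6)·(1 − 6.63/22.99) = 0.83

α = 0.83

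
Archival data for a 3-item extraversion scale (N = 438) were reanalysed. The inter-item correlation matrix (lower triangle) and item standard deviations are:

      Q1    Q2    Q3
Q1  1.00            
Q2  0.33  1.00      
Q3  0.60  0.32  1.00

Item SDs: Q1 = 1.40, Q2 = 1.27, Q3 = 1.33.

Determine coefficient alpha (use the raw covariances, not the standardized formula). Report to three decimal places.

α = 0.685

Σσ²ᵢ = 1.40² + 1.27² + 1.33² = 5.3418
Covariances σ_ij = r_ij · s_i · s_j:
  σ(Q1,Q2) = 0.33 × 1.40 × 1.27 = 0.5867
  σ(Q1,Q3) = 0.60 × 1.40 × 1.33 = 1.1172
  σ(Q2,Q3) = 0.32 × 1.27 × 1.33 = 0.5405
σ²_T = Σσ²ᵢ + 2·Σσ_ij = 5.3418 + 2 × 2.2444 = 9.8306
α = (3/2)·(1 − 5.3418/9.8306) = 0.685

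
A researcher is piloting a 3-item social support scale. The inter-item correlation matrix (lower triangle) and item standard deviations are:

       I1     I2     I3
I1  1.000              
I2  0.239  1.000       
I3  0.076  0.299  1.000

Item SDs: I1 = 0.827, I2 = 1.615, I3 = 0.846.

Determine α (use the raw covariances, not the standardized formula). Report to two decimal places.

Σσ²ᵢ = 0.827² + 1.615² + 0.846² = 4.0079
Covariances σ_ij = r_ij · s_i · s_j:
  σ(I1,I2) = 0.239 × 0.827 × 1.615 = 0.3192
  σ(I1,I3) = 0.076 × 0.827 × 0.846 = 0.0532
  σ(I2,I3) = 0.299 × 1.615 × 0.846 = 0.4085
σ²_T = Σσ²ᵢ + 2·Σσ_ij = 4.0079 + 2 × 0.7809 = 5.5697
α = (3/2)·(1 − 4.0079/5.5697) = 0.42

α = 0.42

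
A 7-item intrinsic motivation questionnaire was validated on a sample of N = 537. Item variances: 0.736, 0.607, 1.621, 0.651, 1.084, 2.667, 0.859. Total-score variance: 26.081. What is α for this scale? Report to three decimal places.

Σσ²ᵢ = 0.736 + 0.607 + 1.621 + 0.651 + 1.084 + 2.667 + 0.859 = 8.225
α = (k/(k−1))·(1 − Σσ²ᵢ/total variance) = (7/6)·(1 − 8.225/26.081) = 0.799

α = 0.799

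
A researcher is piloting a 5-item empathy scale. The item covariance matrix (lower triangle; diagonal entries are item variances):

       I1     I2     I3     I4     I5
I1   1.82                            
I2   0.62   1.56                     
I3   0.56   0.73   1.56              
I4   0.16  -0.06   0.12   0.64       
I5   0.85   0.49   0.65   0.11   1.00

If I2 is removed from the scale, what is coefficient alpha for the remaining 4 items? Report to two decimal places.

coefficient alpha = 0.66

Remaining items: I1, I3, I4, I5 (k = 4).
ΣVar(i) = 1.82 + 1.56 + 0.64 + 1.00 = 5.02
total variance = 5.02 + 2 × 2.45 = 9.92
α (item deleted) = (4/3)·(1 − 5.02/9.92) = 0.66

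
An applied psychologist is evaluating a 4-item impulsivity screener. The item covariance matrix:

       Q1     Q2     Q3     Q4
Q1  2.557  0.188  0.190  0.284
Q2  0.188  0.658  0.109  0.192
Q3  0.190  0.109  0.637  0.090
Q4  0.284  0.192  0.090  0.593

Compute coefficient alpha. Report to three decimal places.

coefficient alpha = 0.429

Σσᵢ² = 2.557 + 0.658 + 0.637 + 0.593 = 4.445
Sum of off-diagonal covariances = 1.053
total variance = 4.445 + 2 × 1.053 = 6.551
α = (k/(k−1))·(1 − Σσᵢ²/total variance) = (4/3)·(1 − 4.445/6.551) = 0.429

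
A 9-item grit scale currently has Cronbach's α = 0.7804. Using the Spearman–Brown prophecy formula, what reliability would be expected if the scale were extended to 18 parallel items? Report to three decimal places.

predicted reliability = 0.877

Length factor m = 18/9 = 2.0000
α' = m·α / (1 + (m−1)·α)
   = 18/9 × 0.7804 / (1 + (18/9 − 1) × 0.7804)
   = 1.5608 / 1.7804 = 0.877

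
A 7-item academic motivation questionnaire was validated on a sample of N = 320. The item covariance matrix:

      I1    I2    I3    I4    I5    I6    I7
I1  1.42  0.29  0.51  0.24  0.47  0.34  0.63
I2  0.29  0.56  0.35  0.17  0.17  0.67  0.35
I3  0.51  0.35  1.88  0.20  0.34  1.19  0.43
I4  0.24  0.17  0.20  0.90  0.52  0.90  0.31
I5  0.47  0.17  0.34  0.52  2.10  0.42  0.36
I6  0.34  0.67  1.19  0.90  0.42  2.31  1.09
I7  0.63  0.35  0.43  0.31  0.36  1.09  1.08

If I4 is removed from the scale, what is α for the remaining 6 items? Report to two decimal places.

α = 0.74

Remaining items: I1, I2, I3, I5, I6, I7 (k = 6).
Σσᵢ² = 1.42 + 0.56 + 1.88 + 2.10 + 2.31 + 1.08 = 9.35
total variance = 9.35 + 2 × 7.61 = 24.57
α (item deleted) = (6/5)·(1 − 9.35/24.57) = 0.74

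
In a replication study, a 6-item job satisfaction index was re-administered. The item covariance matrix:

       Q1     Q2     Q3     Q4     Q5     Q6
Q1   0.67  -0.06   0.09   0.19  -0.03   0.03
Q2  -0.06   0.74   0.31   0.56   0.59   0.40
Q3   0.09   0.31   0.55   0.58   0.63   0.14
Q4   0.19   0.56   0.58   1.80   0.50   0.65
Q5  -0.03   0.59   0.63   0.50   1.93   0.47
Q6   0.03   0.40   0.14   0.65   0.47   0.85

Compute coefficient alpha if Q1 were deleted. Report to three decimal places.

coefficient alpha = 0.778

Remaining items: Q2, Q3, Q4, Q5, Q6 (k = 5).
ΣVar(i) = 0.74 + 0.55 + 1.80 + 1.93 + 0.85 = 5.87
Var(T) = 5.87 + 2 × 4.83 = 15.53
α (item deleted) = (5/4)·(1 − 5.87/15.53) = 0.778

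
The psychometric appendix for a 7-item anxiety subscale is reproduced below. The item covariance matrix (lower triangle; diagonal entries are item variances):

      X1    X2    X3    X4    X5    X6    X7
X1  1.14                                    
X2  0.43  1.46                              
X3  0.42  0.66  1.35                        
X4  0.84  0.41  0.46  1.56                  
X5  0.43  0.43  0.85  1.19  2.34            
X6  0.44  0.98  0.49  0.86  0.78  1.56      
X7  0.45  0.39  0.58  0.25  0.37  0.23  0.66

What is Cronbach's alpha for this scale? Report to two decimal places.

Σσ²ᵢ = 1.14 + 1.46 + 1.35 + 1.56 + 2.34 + 1.56 + 0.66 = 10.07
Sum of the distinct covariances = 11.94
total variance = 10.07 + 2 × 11.94 = 33.95
α = (k/(k−1))·(1 − Σσ²ᵢ/total variance) = (7/6)·(1 − 10.07/33.95) = 0.82

Cronbach's alpha = 0.82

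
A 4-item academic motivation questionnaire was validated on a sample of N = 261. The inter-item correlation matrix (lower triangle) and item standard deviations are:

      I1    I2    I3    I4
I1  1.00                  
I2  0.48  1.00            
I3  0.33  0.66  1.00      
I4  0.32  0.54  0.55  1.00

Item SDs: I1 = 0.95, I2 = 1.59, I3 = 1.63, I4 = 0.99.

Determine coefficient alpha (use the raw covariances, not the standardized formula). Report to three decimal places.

Σσ²ᵢ = 0.95² + 1.59² + 1.63² + 0.99² = 7.0676
Covariances σ_ij = r_ij · s_i · s_j:
  σ(I1,I2) = 0.48 × 0.95 × 1.59 = 0.7250
  σ(I1,I3) = 0.33 × 0.95 × 1.63 = 0.5110
  σ(I1,I4) = 0.32 × 0.95 × 0.99 = 0.3010
  σ(I2,I3) = 0.66 × 1.59 × 1.63 = 1.7105
  σ(I2,I4) = 0.54 × 1.59 × 0.99 = 0.8500
  σ(I3,I4) = 0.55 × 1.63 × 0.99 = 0.8875
σ²_T = Σσ²ᵢ + 2·Σσ_ij = 7.0676 + 2 × 4.9850 = 17.0376
α = (4/3)·(1 − 7.0676/17.0376) = 0.780

coefficient alpha = 0.780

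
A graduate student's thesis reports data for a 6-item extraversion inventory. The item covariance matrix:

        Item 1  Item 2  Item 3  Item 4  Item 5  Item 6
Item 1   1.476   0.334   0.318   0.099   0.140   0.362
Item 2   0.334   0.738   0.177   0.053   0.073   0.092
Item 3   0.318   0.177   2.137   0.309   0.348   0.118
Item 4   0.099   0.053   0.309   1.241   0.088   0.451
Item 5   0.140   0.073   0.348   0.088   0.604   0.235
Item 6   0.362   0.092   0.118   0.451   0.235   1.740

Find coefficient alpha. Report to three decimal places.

Σσ²ᵢ = 1.476 + 0.738 + 2.137 + 1.241 + 0.604 + 1.740 = 7.936
Σ_{i<j} σ_ij = 3.197
σ²_T = 7.936 + 2 × 3.197 = 14.330
α = (k/(k−1))·(1 − Σσ²ᵢ/σ²_T) = (6/5)·(1 − 7.936/14.330) = 0.535

α = 0.535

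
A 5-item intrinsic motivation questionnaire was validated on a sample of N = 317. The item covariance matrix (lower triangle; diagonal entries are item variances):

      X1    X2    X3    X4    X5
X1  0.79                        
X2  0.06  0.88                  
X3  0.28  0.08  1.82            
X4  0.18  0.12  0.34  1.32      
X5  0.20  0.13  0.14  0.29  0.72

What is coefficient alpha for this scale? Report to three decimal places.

Σσᵢ² = 0.79 + 0.88 + 1.82 + 1.32 + 0.72 = 5.53
Sum of the distinct covariances = 1.82
σ²_T = 5.53 + 2 × 1.82 = 9.17
α = (k/(k−1))·(1 − Σσᵢ²/σ²_T) = (5/4)·(1 − 5.53/9.17) = 0.496

coefficient alpha = 0.496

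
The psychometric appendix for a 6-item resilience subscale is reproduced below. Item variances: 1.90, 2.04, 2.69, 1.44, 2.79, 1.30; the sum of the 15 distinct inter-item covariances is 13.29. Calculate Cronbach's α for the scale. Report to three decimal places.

sum of item variances = 1.90 + 2.04 + 2.69 + 1.44 + 2.79 + 1.30 = 12.16
Sum of distinct covariances = 13.29
total variance = sum of item variances + 2·Σcov = 12.16 + 2 × 13.29 = 38.74
α = (6/5)·(1 − 12.16/38.74) = 0.823

Cronbach's α = 0.823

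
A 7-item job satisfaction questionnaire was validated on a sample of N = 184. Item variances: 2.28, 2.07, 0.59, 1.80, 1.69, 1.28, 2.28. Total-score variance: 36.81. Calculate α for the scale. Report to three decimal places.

α = 0.787

Σσ²ᵢ = 2.28 + 2.07 + 0.59 + 1.80 + 1.69 + 1.28 + 2.28 = 11.99
α = (k/(k−1))·(1 − Σσ²ᵢ/σ²_T) = (7/6)·(1 − 11.99/36.81) = 0.787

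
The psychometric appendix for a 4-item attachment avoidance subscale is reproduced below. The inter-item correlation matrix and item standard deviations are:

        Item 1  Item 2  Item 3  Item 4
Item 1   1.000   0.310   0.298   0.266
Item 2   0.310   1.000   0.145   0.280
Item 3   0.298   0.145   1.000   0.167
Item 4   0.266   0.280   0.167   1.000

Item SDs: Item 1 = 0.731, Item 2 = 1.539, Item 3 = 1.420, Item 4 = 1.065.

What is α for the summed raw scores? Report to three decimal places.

α = 0.513

Σσ²ᵢ = 0.731² + 1.539² + 1.420² + 1.065² = 6.0535
Covariances σ_ij = r_ij · s_i · s_j:
  σ(Item 1,Item 2) = 0.310 × 0.731 × 1.539 = 0.3488
  σ(Item 1,Item 3) = 0.298 × 0.731 × 1.420 = 0.3093
  σ(Item 1,Item 4) = 0.266 × 0.731 × 1.065 = 0.2071
  σ(Item 2,Item 3) = 0.145 × 1.539 × 1.420 = 0.3169
  σ(Item 2,Item 4) = 0.280 × 1.539 × 1.065 = 0.4589
  σ(Item 3,Item 4) = 0.167 × 1.420 × 1.065 = 0.2526
σ²_T = Σσ²ᵢ + 2·Σσ_ij = 6.0535 + 2 × 1.8936 = 9.8407
α = (4/3)·(1 − 6.0535/9.8407) = 0.513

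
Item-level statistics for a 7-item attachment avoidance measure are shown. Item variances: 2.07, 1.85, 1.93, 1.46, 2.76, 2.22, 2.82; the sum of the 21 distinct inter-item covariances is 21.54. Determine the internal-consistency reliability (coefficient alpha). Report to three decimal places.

Σσᵢ² = 2.07 + 1.85 + 1.93 + 1.46 + 2.76 + 2.22 + 2.82 = 15.11
Sum of distinct covariances = 21.54
σ²_total = Σσᵢ² + 2·Σcov = 15.11 + 2 × 21.54 = 58.19
α = (7/6)·(1 − 15.11/58.19) = 0.864

coefficient alpha = 0.864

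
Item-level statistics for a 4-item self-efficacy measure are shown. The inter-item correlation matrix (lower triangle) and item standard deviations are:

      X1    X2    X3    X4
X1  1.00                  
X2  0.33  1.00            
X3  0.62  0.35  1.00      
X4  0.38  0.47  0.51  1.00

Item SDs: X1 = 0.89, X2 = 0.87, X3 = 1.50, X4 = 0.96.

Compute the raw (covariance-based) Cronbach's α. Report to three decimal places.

Σσ²ᵢ = 0.89² + 0.87² + 1.50² + 0.96² = 4.7206
Covariances σ_ij = r_ij · s_i · s_j:
  σ(X1,X2) = 0.33 × 0.89 × 0.87 = 0.2555
  σ(X1,X3) = 0.62 × 0.89 × 1.50 = 0.8277
  σ(X1,X4) = 0.38 × 0.89 × 0.96 = 0.3247
  σ(X2,X3) = 0.35 × 0.87 × 1.50 = 0.4567
  σ(X2,X4) = 0.47 × 0.87 × 0.96 = 0.3925
  σ(X3,X4) = 0.51 × 1.50 × 0.96 = 0.7344
σ²_T = Σσ²ᵢ + 2·Σσ_ij = 4.7206 + 2 × 2.9915 = 10.7036
α = (4/3)·(1 − 4.7206/10.7036) = 0.745

Cronbach's α = 0.745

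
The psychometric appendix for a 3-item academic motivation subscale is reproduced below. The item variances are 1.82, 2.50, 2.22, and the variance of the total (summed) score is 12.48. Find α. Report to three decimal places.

sum of item variances = 1.82 + 2.50 + 2.22 = 6.54
α = (k/(k−1))·(1 − sum of item variances/σ²_T) = (3/2)·(1 − 6.54/12.48) = 0.714

α = 0.714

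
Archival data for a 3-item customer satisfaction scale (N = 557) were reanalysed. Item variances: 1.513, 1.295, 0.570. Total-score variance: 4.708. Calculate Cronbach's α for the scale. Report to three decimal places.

sum of item variances = 1.513 + 1.295 + 0.570 = 3.378
α = (k/(k−1))·(1 − sum of item variances/total variance) = (3/2)·(1 − 3.378/4.708) = 0.424

α = 0.424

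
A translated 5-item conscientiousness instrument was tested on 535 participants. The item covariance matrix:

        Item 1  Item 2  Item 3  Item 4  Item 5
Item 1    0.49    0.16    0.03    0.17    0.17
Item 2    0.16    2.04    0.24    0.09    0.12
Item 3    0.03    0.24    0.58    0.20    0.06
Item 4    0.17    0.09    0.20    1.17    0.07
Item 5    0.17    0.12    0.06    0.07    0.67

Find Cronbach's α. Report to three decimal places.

Cronbach's α = 0.433

ΣVar(i) = 0.49 + 2.04 + 0.58 + 1.17 + 0.67 = 4.95
Σ_{i<j} σ_ij = 1.31
Var(T) = 4.95 + 2 × 1.31 = 7.57
α = (k/(k−1))·(1 − ΣVar(i)/Var(T)) = (5/4)·(1 − 4.95/7.57) = 0.433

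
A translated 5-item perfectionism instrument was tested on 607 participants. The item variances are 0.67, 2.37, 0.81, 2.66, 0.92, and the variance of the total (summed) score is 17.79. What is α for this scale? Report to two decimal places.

α = 0.73

sum of item variances = 0.67 + 2.37 + 0.81 + 2.66 + 0.92 = 7.43
α = (k/(k−1))·(1 − sum of item variances/σ²_T) = (5/4)·(1 − 7.43/17.79) = 0.73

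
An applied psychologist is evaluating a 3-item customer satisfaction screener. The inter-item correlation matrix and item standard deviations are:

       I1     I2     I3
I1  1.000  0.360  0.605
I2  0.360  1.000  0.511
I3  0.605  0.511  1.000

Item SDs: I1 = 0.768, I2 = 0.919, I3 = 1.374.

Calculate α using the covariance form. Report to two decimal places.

Σσ²ᵢ = 0.768² + 0.919² + 1.374² = 3.3223
Covariances σ_ij = r_ij · s_i · s_j:
  σ(I1,I2) = 0.360 × 0.768 × 0.919 = 0.2541
  σ(I1,I3) = 0.605 × 0.768 × 1.374 = 0.6384
  σ(I2,I3) = 0.511 × 0.919 × 1.374 = 0.6452
σ²_T = Σσ²ᵢ + 2·Σσ_ij = 3.3223 + 2 × 1.5377 = 6.3977
α = (3/2)·(1 − 3.3223/6.3977) = 0.72

α = 0.72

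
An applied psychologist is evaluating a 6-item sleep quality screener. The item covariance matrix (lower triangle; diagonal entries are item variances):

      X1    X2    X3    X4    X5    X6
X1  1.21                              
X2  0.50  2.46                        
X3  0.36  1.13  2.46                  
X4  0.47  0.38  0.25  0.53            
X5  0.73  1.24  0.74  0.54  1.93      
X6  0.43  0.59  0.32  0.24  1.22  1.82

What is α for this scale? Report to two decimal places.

α = 0.76

Σσ²ᵢ = 1.21 + 2.46 + 2.46 + 0.53 + 1.93 + 1.82 = 10.41
Sum of the distinct covariances = 9.14
total variance = 10.41 + 2 × 9.14 = 28.69
α = (k/(k−1))·(1 − Σσ²ᵢ/total variance) = (6/5)·(1 − 10.41/28.69) = 0.76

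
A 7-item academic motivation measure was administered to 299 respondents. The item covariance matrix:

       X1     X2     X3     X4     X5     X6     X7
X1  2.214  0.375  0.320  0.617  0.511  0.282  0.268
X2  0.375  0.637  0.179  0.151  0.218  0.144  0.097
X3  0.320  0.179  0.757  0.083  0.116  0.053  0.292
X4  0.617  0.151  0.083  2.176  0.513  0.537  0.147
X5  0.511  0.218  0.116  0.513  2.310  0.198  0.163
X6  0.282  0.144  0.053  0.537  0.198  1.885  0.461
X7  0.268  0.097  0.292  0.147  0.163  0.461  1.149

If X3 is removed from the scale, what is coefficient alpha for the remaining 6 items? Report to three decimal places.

α = 0.569

Remaining items: X1, X2, X4, X5, X6, X7 (k = 6).
Σσ²ᵢ = 2.214 + 0.637 + 2.176 + 2.310 + 1.885 + 1.149 = 10.371
σ²_total = 10.371 + 2 × 4.682 = 19.735
α (item deleted) = (6/5)·(1 − 10.371/19.735) = 0.569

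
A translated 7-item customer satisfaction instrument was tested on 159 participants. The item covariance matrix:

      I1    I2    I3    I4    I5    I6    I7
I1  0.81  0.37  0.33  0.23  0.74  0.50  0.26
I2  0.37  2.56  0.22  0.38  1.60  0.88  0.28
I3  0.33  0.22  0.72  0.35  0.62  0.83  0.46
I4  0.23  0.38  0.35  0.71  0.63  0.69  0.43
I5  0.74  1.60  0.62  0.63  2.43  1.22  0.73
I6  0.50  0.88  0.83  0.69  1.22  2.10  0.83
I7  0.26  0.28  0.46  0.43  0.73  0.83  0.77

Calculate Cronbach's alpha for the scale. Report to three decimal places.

α = 0.832

Σσᵢ² = 0.81 + 2.56 + 0.72 + 0.71 + 2.43 + 2.10 + 0.77 = 10.10
Sum of the distinct covariances = 12.58
σ²_total = 10.10 + 2 × 12.58 = 35.26
α = (k/(k−1))·(1 − Σσᵢ²/σ²_total) = (7/6)·(1 − 10.10/35.26) = 0.832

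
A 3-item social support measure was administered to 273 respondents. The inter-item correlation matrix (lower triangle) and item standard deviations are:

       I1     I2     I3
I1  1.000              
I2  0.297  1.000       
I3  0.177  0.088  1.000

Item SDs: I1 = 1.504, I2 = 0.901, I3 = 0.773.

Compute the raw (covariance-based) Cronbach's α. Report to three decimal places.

Σσ²ᵢ = 1.504² + 0.901² + 0.773² = 3.6713
Covariances σ_ij = r_ij · s_i · s_j:
  σ(I1,I2) = 0.297 × 1.504 × 0.901 = 0.4025
  σ(I1,I3) = 0.177 × 1.504 × 0.773 = 0.2058
  σ(I2,I3) = 0.088 × 0.901 × 0.773 = 0.0613
σ²_T = Σσ²ᵢ + 2·Σσ_ij = 3.6713 + 2 × 0.6696 = 5.0105
α = (3/2)·(1 − 3.6713/5.0105) = 0.401

α = 0.401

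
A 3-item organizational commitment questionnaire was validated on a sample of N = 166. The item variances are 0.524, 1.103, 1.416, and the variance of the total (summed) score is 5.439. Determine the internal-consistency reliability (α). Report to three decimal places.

α = 0.661

sum of item variances = 0.524 + 1.103 + 1.416 = 3.043
α = (k/(k−1))·(1 − sum of item variances/σ²_total) = (3/2)·(1 − 3.043/5.439) = 0.661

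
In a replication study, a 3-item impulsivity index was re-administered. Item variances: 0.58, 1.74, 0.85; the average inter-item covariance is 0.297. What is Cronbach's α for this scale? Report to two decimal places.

Σσ²ᵢ = 0.58 + 1.74 + 0.85 = 3.17
Sum of the 3 distinct covariances = 3 × 0.297 = 0.891
σ²_T = Σσ²ᵢ + 2·Σcov = 3.17 + 2 × 0.891 = 4.952
α = (3/2)·(1 − 3.17/4.952) = 0.54

Cronbach's α = 0.54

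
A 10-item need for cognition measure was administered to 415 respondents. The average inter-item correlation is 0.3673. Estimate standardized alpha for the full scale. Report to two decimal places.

α = 0.85

Standardized α = k·r̄ / (1 + (k−1)·r̄) = 10 × 0.3673 / (1 + 9 × 0.3673)
  = 3.6730 / 4.3057 = 0.85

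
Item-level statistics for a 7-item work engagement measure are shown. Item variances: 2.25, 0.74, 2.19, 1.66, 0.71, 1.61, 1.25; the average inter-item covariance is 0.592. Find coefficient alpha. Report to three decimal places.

sum of item variances = 2.25 + 0.74 + 2.19 + 1.66 + 0.71 + 1.61 + 1.25 = 10.41
Sum of the 21 distinct covariances = 21 × 0.592 = 12.432
σ²_T = sum of item variances + 2·Σcov = 10.41 + 2 × 12.432 = 35.274
α = (7/6)·(1 − 10.41/35.274) = 0.822

α = 0.822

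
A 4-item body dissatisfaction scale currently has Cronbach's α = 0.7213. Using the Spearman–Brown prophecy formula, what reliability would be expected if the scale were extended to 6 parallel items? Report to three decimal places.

predicted reliability = 0.795

Length factor m = 6/4 = 1.5000
α' = m·α / (1 + (m−1)·α)
   = 6/4 × 0.7213 / (1 + (6/4 − 1) × 0.7213)
   = 1.0819 / 1.3607 = 0.795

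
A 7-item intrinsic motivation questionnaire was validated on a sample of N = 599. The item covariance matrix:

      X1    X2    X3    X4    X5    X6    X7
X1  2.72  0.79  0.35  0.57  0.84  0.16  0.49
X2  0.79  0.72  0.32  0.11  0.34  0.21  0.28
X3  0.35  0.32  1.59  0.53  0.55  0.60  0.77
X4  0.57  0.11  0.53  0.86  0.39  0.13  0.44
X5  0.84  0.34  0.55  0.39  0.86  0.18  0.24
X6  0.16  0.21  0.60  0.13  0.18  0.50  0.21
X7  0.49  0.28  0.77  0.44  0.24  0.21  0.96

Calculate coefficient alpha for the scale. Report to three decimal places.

Σσ²ᵢ = 2.72 + 0.72 + 1.59 + 0.86 + 0.86 + 0.50 + 0.96 = 8.21
Sum of off-diagonal covariances = 8.50
σ²_T = 8.21 + 2 × 8.50 = 25.21
α = (k/(k−1))·(1 − Σσ²ᵢ/σ²_T) = (7/6)·(1 − 8.21/25.21) = 0.787

α = 0.787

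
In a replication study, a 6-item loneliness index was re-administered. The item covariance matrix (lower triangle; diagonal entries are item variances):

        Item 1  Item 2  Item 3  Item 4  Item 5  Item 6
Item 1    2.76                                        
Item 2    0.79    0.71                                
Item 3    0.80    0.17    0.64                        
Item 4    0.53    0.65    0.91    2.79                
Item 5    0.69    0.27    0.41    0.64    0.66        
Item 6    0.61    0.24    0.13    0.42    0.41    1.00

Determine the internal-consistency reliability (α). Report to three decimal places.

α = 0.770

Σσ²ᵢ = 2.76 + 0.71 + 0.64 + 2.79 + 0.66 + 1.00 = 8.56
Sum of the distinct covariances = 7.67
σ²_T = 8.56 + 2 × 7.67 = 23.90
α = (k/(k−1))·(1 − Σσ²ᵢ/σ²_T) = (6/5)·(1 − 8.56/23.90) = 0.770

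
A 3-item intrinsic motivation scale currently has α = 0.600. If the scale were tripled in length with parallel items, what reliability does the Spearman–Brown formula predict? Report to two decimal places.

Length factor m = 3
α' = m·α / (1 + (m−1)·α)
   = 3 × 0.600 / (1 + (3 − 1) × 0.600)
   = 1.8000 / 2.2000 = 0.82

predicted reliability = 0.82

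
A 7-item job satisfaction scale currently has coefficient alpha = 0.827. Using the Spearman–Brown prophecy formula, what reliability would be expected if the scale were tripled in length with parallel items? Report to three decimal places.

predicted reliability = 0.935

Length factor m = 3
α' = m·α / (1 + (m−1)·α)
   = 3 × 0.827 / (1 + (3 − 1) × 0.827)
   = 2.4810 / 2.6540 = 0.935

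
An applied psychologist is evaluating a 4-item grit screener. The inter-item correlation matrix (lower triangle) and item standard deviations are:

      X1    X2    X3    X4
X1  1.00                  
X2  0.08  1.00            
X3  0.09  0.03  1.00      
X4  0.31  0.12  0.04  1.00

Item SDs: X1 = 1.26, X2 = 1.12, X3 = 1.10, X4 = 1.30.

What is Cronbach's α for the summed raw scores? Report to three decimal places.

Σσ²ᵢ = 1.26² + 1.12² + 1.10² + 1.30² = 5.7420
Covariances σ_ij = r_ij · s_i · s_j:
  σ(X1,X2) = 0.08 × 1.26 × 1.12 = 0.1129
  σ(X1,X3) = 0.09 × 1.26 × 1.10 = 0.1247
  σ(X1,X4) = 0.31 × 1.26 × 1.30 = 0.5078
  σ(X2,X3) = 0.03 × 1.12 × 1.10 = 0.0370
  σ(X2,X4) = 0.12 × 1.12 × 1.30 = 0.1747
  σ(X3,X4) = 0.04 × 1.10 × 1.30 = 0.0572
σ²_T = Σσ²ᵢ + 2·Σσ_ij = 5.7420 + 2 × 1.0143 = 7.7706
α = (4/3)·(1 − 5.7420/7.7706) = 0.348

Cronbach's α = 0.348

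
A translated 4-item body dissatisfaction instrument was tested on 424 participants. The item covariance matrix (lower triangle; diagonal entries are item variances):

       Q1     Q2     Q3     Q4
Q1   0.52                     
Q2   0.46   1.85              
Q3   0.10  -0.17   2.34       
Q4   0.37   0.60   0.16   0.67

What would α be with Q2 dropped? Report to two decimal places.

α = 0.39

Remaining items: Q1, Q3, Q4 (k = 3).
Σσᵢ² = 0.52 + 2.34 + 0.67 = 3.53
total variance = 3.53 + 2 × 0.63 = 4.79
α (item deleted) = (3/2)·(1 − 3.53/4.79) = 0.39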